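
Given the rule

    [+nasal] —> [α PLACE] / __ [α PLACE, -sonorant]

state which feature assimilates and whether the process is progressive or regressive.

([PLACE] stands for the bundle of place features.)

regressive place assimilation

The rule copies the place features (abbreviated [PLACE]) from the environment onto the target, so the assimilating feature is place.
The conditioning segment sits to the right of the focus bar, meaning the trigger follows the segment that changes — regressive assimilation.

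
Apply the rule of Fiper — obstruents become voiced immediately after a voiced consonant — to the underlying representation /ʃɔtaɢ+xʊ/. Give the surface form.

[ʃɔtaɢɣʊ]

/x/ is a voiceless velar fricative. The preceding trigger /ɢ/ is voiced, so /x/ must become voiced as well.
The voiced velar fricative is [ɣ], so /x/ → [ɣ].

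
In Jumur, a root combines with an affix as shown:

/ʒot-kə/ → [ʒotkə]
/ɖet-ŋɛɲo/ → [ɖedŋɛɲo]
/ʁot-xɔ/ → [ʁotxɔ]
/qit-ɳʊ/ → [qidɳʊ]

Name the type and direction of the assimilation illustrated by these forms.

Underlying /t/ is realised as [d] next to /ŋ/; /ŋ/ itself does not change.
/t/ is voiceless while /ŋ/ is voiced; the output [d] is voiced, matching the trigger — so the feature that spreads is voicing.
Place and manner are unchanged, so the assimilation is partial, not total.
The other alternating form patterns the same way: /t/ → [d] before /ɳ/ (voiceless → voiced, matching voiced) — only voicing changes, and always toward the following segment.
Nothing changes in [ʒotkə], [ʁotxɔ]: there the adjacent consonants already agree in voicing (/t/ and /k/ are both voiceless; /t/ and /x/ are both voiceless), so these forms are consistent with the same rule.
Since the segment that changes precedes the conditioning segment, the assimilation is regressive.

regressive voicing assimilation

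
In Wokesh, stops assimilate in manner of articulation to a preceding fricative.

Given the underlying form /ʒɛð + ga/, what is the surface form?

The rule targets /g/ (voiced velar stop), which sits after the trigger /ð/ (fricative).
The voiced velar fricative is [ɣ], so /g/ → [ɣ].

[ʒɛðɣa]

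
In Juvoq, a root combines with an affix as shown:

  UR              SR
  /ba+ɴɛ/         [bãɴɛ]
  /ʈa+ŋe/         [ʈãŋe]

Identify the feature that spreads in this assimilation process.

The vowel /a/ surfaces as nasalised [ã] next to the following nasal /ɴ/ — it has acquired the [+nasal] feature of its neighbour.
The other form shows the same pattern: /a/ → [ã] before /ŋ/ — each time a vowel is nasalised next to a following nasal.

nasality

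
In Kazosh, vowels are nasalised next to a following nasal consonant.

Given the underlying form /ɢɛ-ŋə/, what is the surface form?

The vowel /ɛ/ is adjacent to the following nasal /ŋ/, so it acquires [+nasal] and surfaces as [ɛ̃].

[ɢɛ̃ŋə]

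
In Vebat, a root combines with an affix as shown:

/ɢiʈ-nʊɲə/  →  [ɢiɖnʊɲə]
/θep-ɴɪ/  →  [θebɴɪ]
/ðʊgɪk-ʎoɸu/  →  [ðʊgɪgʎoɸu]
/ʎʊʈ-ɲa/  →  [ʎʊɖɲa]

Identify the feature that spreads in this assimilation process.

voicing

Underlying /ʈ/ is realised as [ɖ] next to /n/; /n/ itself does not change.
The change voiceless → voiced matches the voicing of the following /n/, identifying this as voicing assimilation.
The other alternating forms pattern the same way: /p/ → [b] before /ɴ/ (voiceless → voiced, matching voiced); /k/ → [g] before /ʎ/ (voiceless → voiced, matching voiced); /ʈ/ → [ɖ] before /ɲ/ (voiceless → voiced, matching voiced) — only voicing changes, and always toward the following segment.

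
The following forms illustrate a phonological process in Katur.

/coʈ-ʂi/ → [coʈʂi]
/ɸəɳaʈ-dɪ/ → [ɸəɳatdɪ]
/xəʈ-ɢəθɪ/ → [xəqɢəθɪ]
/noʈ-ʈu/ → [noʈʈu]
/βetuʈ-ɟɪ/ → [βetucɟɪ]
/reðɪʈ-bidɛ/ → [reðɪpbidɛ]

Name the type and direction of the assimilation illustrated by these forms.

regressive place assimilation

The segment that alternates is /ʈ/, which surfaces as [t] when adjacent to /d/.
The change retroflex → alveolar matches the place of the following /d/, identifying this as place assimilation.
Manner and voice are unchanged, so the assimilation is partial, not total.
Checking the remaining alternations: /ʈ/ → [q] before /ɢ/ (retroflex → uvular, matching uvular); /ʈ/ → [c] before /ɟ/ (retroflex → palatal, matching palatal); /ʈ/ → [p] before /b/ (retroflex → bilabial, matching bilabial) — only place changes, and always toward the following segment.
No alternation appears in [coʈʂi], [noʈʈu]: there the adjacent consonants already agree in place (/ʈ/ and /ʂ/ are both retroflex; /ʈ/ and /ʈ/ are both retroflex), so these forms are consistent with the same rule.
Since the segment that changes precedes the conditioning segment, the assimilation is regressive.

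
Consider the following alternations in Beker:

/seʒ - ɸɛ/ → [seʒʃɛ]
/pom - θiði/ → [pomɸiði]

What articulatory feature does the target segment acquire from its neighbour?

place

The segment that alternates is /ɸ/, which surfaces as [ʃ] when adjacent to /ʒ/.
The change bilabial → postalveolar matches the place of the preceding /ʒ/, identifying this as place assimilation.
The other alternating form patterns the same way: /θ/ → [ɸ] after /m/ (dental → bilabial, matching bilabial) — only place changes, and always toward the preceding segment.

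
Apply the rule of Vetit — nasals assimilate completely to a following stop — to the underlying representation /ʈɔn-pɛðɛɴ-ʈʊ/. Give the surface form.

/n/ is the segment targeted by the rule; it sits immediately before /p/, so it assimilates completely and surfaces as [p].
The same rule applies at the second boundary: /ɴ/ → [ʈ] next to /ʈ/.

[ʈɔppɛðɛʈʈʊ]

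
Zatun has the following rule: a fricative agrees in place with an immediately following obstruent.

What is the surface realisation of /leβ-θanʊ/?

[leðθanʊ]

The rule targets /β/ (voiced bilabial fricative), which sits before the trigger /θ/ (dental).
Changing only its place to dental gives [ð] — the voiced dental fricative.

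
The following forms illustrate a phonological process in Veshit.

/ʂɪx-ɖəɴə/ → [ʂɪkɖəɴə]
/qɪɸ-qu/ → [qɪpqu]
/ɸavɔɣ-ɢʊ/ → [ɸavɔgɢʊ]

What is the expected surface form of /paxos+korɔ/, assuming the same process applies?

[paxotkorɔ]

The data show regressive manner assimilation: /x/ → [k] before /ɖ/; /ɸ/ → [p] before /q/; /ɣ/ → [g] before /ɢ/. In each pair only manner changes, matching the following consonant, while place and voice stay constant.
/s/ is a voiceless alveolar fricative. The following trigger /k/ is a stop, so /s/ must become a stop as well.
Changing only its manner to stop gives [t] — the voiceless alveolar stop.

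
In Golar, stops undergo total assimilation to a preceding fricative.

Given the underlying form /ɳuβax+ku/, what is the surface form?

[ɳuβaxxu]

/k/ is the segment targeted by the rule; it sits immediately after /x/, so it assimilates completely and surfaces as [x].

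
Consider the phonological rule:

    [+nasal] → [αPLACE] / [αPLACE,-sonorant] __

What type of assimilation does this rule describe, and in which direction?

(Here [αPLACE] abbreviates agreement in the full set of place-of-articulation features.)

The shared variable α links the value of the place features (abbreviated [PLACE]) on the target to the same value on the neighbouring segment, so place is the feature that assimilates.
Since the environment is written before the underscore, the trigger precedes the target; the direction is progressive.

progressive place assimilation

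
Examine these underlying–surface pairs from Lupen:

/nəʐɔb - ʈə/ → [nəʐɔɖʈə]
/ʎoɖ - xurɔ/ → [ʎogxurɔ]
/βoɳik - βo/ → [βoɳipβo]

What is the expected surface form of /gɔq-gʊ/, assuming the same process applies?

[gɔkgʊ]

The data show regressive place assimilation: /b/ → [ɖ] before /ʈ/; /ɖ/ → [g] before /x/; /k/ → [p] before /β/. In each pair only place changes, matching the following consonant, while manner and voice stay constant.
/q/ is a voiceless uvular stop. The following trigger /g/ is velar, so /q/ must become velar as well.
The voiceless velar stop is [k], so /q/ → [k].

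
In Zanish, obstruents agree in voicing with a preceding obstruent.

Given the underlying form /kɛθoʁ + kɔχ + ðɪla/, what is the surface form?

/k/ is a voiceless velar stop. The preceding trigger /ʁ/ is voiced, so /k/ must become voiced as well.
Changing only its voicing to voiced gives [g] — the voiced velar stop.
At the second juncture, /ð/ likewise becomes [θ] adjacent to /χ/.

[kɛθoʁgɔχθɪla]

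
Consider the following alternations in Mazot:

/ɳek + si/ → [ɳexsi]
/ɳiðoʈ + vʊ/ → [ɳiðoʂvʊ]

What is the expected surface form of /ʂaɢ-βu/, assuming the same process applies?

The data show regressive manner assimilation: /k/ → [x] before /s/; /ʈ/ → [ʂ] before /v/. In each pair only manner changes, matching the following consonant, while place and voice stay constant.
The rule targets /ɢ/ (voiced uvular stop), which sits before the trigger /β/ (fricative).
A voiced uvular fricative is [ʁ], so the surface segment is [ʁ].

[ʂaʁβu]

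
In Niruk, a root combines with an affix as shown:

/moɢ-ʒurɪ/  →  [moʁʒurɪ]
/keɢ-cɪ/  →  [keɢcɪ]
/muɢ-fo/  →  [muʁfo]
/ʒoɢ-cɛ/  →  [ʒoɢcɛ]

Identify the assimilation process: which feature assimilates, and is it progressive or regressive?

regressive manner assimilation

The segment that alternates is /ɢ/, which surfaces as [ʁ] when adjacent to /ʒ/.
The change stop → fricative matches the manner of the following /ʒ/, identifying this as manner assimilation.
Place and voice are unchanged, so the assimilation is partial, not total.
The other alternating form patterns the same way: /ɢ/ → [ʁ] before /f/ (stop → fricative, matching a fricative) — only manner changes, and always toward the following segment.
Nothing changes in [keɢcɪ], [ʒoɢcɛ]: there the adjacent consonants already agree in manner (/ɢ/ and /c/ are both stops; /ɢ/ and /c/ are both stops), so these forms are consistent with the same rule.
Since the segment that changes precedes the conditioning segment, the assimilation is regressive.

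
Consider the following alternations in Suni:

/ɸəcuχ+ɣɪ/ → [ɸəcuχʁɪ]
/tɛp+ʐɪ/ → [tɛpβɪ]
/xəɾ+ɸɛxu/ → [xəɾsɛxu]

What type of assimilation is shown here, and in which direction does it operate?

progressive place assimilation

Underlying /ɣ/ is realised as [ʁ] next to /χ/; /χ/ itself does not change.
/ɣ/ is velar while /χ/ is uvular; the output [ʁ] is uvular, matching the trigger — so the feature that spreads is place.
Manner and voice are unchanged, so the assimilation is partial, not total.
Checking the remaining alternations: /ʐ/ → [β] after /p/ (retroflex → bilabial, matching bilabial); /ɸ/ → [s] after /ɾ/ (bilabial → alveolar, matching alveolar) — only place changes, and always toward the preceding segment.
Since the segment that changes follows the conditioning segment, the assimilation is progressive.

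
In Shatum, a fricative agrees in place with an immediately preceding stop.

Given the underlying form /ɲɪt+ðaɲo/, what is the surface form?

/ð/ is a voiced dental fricative. The preceding trigger /t/ is alveolar, so /ð/ must become alveolar as well.
The voiced alveolar fricative is [z], so /ð/ → [z].

[ɲɪtzaɲo]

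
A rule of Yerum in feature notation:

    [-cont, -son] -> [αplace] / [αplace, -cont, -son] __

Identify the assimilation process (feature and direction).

The rule copies the place features (abbreviated [place]) from the environment onto the target, so the assimilating feature is place.
Since the environment is written before the underscore, the trigger precedes the target; the direction is progressive.

progressive place assimilation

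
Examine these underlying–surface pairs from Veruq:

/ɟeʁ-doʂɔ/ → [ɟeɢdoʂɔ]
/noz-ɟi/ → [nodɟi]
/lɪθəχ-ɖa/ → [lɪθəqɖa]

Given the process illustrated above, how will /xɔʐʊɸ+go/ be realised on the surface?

The data show regressive manner assimilation: /ʁ/ → [ɢ] before /d/; /z/ → [d] before /ɟ/; /χ/ → [q] before /ɖ/. In each pair only manner changes, matching the following consonant, while place and voice stay constant.
/ɸ/ is a voiceless bilabial fricative. The following trigger /g/ is a stop, so /ɸ/ must become a stop as well.
Changing only its manner to stop gives [p] — the voiceless bilabial stop.

[xɔʐʊpgo]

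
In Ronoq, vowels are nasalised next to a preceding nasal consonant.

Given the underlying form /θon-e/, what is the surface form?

The vowel /e/ is adjacent to the preceding nasal /n/, so it acquires [+nasal] and surfaces as [ẽ].

[θonẽ]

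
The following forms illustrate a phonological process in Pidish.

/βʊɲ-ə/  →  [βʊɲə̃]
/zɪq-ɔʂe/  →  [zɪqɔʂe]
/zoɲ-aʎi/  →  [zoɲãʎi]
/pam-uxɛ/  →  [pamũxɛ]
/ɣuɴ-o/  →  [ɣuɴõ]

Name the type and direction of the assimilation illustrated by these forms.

progressive nasality assimilation (vowel nasalisation)

The vowel /ə/ surfaces as nasalised [ə̃] next to the preceding nasal /ɲ/ — it has acquired the [+nasal] feature of its neighbour.
Likewise in the remaining data: /a/ → [ã] after /ɲ/; /u/ → [ũ] after /m/; /o/ → [õ] after /ɴ/ — each time a vowel is nasalised next to a preceding nasal.
No change occurs in [zɪqɔʂe] because the vowel at the boundary is adjacent to an oral consonant, not a nasal (/ɔ/ next to /q/).
Because the conditioning nasal is to the left of the vowel that changes, the process is progressive (perseverative).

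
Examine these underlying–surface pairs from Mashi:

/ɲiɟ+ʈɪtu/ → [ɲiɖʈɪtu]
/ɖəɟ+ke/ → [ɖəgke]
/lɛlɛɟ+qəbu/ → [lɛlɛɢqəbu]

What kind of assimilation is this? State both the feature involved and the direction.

regressive place assimilation

The segment that alternates is /ɟ/, which surfaces as [ɖ] when adjacent to /ʈ/.
The change palatal → retroflex matches the place of the following /ʈ/, identifying this as place assimilation.
Manner and voice are unchanged, so the assimilation is partial, not total.
Checking the remaining alternations: /ɟ/ → [g] before /k/ (palatal → velar, matching velar); /ɟ/ → [ɢ] before /q/ (palatal → uvular, matching uvular) — only place changes, and always toward the following segment.
Since the segment that changes precedes the conditioning segment, the assimilation is regressive.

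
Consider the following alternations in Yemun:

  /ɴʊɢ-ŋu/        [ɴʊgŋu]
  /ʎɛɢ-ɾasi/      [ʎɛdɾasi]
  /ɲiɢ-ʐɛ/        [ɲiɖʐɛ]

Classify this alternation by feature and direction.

The segment that alternates is /ɢ/, which surfaces as [g] when adjacent to /ŋ/.
/ɢ/ is uvular while /ŋ/ is velar; the output [g] is velar, matching the trigger — so the feature that spreads is place.
Manner and voice are unchanged, so the assimilation is partial, not total.
Checking the remaining alternations: /ɢ/ → [d] before /ɾ/ (uvular → alveolar, matching alveolar); /ɢ/ → [ɖ] before /ʐ/ (uvular → retroflex, matching retroflex) — only place changes, and always toward the following segment.
Since the segment that changes precedes the conditioning segment, the assimilation is regressive.

regressive place assimilation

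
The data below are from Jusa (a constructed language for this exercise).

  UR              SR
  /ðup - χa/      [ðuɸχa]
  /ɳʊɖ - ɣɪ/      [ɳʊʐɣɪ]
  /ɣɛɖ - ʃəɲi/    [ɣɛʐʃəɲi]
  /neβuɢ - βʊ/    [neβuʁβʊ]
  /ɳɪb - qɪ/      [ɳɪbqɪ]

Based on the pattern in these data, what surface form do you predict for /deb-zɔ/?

The data show regressive manner assimilation: /p/ → [ɸ] before /χ/; /ɖ/ → [ʐ] before /ɣ/; /ɖ/ → [ʐ] before /ʃ/; /ɢ/ → [ʁ] before /β/. In each pair only manner changes, matching the following consonant, while place and voice stay constant.
No alternation appears in [ɳɪbqɪ]: there the adjacent consonants already agree in manner (/b/ and /q/ are both stops), so this form is consistent with the same rule.
/b/ is a voiced bilabial stop. The following trigger /z/ is a fricative, so /b/ must become a fricative as well.
Changing only its manner to fricative gives [β] — the voiced bilabial fricative.

[deβzɔ]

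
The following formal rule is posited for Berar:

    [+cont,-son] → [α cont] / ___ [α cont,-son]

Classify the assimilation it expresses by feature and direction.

The rule copies [cont] (continuancy) from the environment onto the target fricatives; since [±cont] encodes the stop/fricative manner contrast, the assimilating dimension is manner.
The conditioning segment sits to the right of the focus bar, meaning the trigger follows the segment that changes — regressive assimilation.

regressive manner assimilation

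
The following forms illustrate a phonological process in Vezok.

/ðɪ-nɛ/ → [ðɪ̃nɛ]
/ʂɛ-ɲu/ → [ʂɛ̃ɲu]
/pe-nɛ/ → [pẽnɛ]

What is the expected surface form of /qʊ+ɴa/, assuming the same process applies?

[qʊ̃ɴa]

The data show regressive nasality assimilation (vowel nasalisation): /ɪ/ → [ɪ̃] before /n/; /ɛ/ → [ɛ̃] before /ɲ/; /e/ → [ẽ] before /n/ — a vowel is nasalised by an immediately following nasal consonant.
/ʊ/ sits next to the nasal /ɴ/ and is therefore nasalised to [ʊ̃].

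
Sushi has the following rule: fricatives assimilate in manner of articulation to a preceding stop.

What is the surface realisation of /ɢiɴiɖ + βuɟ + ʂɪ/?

[ɢiɴiɖbuɟʈɪ]

/β/ is a voiced bilabial fricative. The preceding trigger /ɖ/ is a stop, so /β/ must become a stop as well.
Changing only its manner to stop gives [b] — the voiced bilabial stop.
The same rule applies at the second boundary: /ʂ/ → [ʈ] next to /ɟ/.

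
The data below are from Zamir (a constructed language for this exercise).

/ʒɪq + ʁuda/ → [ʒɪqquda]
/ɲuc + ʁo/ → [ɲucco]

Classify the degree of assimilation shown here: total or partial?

total assimilation

The segment that alternates is /ʁ/, which surfaces as [q] when adjacent to /q/.
The output [q] is identical to the trigger /q/ — every feature (place, manner, voicing) has been copied — so this is total assimilation.
The remaining alternation confirms this: /ʁ/ → [c] after /c/ — in each case the output is a copy of the preceding consonant.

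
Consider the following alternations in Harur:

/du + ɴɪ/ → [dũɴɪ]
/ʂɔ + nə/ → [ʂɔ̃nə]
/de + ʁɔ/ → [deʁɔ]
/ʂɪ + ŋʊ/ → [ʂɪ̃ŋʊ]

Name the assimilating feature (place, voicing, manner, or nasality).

nasality

The vowel /u/ surfaces as nasalised [ũ] next to the following nasal /ɴ/ — it has acquired the [+nasal] feature of its neighbour.
Likewise in the remaining data: /ɔ/ → [ɔ̃] before /n/; /ɪ/ → [ɪ̃] before /ŋ/ — each time a vowel is nasalised next to a following nasal.
No change occurs in [deʁɔ] because the vowel at the boundary is adjacent to an oral consonant, not a nasal (/e/ next to /ʁ/).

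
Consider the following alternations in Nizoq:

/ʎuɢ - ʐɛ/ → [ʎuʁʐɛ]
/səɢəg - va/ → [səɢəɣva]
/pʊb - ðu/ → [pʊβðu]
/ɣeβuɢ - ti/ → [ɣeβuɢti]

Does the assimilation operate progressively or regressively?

regressive

Comparing underlying and surface forms, /ɢ/ → [ʁ] is the alternation; the neighbouring /ʐ/ is constant.
/ɢ/ is a stop while /ʐ/ is a fricative; the output [ʁ] is a fricative, matching the trigger — so the feature that spreads is manner.
Checking the remaining alternations: /g/ → [ɣ] before /v/ (stop → fricative, matching a fricative); /b/ → [β] before /ð/ (stop → fricative, matching a fricative) — only manner changes, and always toward the following segment.
Nothing changes in [ɣeβuɢti]: there the adjacent consonants already agree in manner (/ɢ/ and /t/ are both stops), so this form is consistent with the same rule.
Since the segment that changes precedes the conditioning segment, the assimilation is regressive.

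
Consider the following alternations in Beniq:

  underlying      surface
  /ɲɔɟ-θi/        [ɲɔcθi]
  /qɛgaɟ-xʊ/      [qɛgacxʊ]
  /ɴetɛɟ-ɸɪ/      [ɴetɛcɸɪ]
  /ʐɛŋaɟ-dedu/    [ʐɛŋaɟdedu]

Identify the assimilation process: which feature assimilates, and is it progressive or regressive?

The segment that alternates is /ɟ/, which surfaces as [c] when adjacent to /θ/.
The change voiced → voiceless matches the voicing of the following /θ/, identifying this as voicing assimilation.
Place and manner are unchanged, so the assimilation is partial, not total.
The same holds elsewhere in the data: /ɟ/ → [c] before /x/ (voiced → voiceless, matching voiceless); /ɟ/ → [c] before /ɸ/ (voiced → voiceless, matching voiceless) — only voicing changes, and always toward the following segment.
Nothing changes in [ʐɛŋaɟdedu]: there the adjacent consonants already agree in voicing (/ɟ/ and /d/ are both voiced), so this form is consistent with the same rule.
The trigger is the following segment, so the direction is regressive (anticipatory).

regressive voicing assimilation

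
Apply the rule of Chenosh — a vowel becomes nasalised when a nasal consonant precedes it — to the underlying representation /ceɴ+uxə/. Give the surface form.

The vowel /u/ is adjacent to the preceding nasal /ɴ/, so it acquires [+nasal] and surfaces as [ũ].

[ceɴũxə]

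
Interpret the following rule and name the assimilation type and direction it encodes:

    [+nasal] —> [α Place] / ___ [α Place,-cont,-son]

regressive place assimilation

The rule copies the place features (abbreviated [Place]) from the environment onto the target, so the assimilating feature is place.
The conditioning segment sits to the right of the focus bar, meaning the trigger follows the segment that changes — regressive assimilation.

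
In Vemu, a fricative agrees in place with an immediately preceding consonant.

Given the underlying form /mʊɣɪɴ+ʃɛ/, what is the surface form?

[mʊɣɪɴχɛ]

The rule targets /ʃ/ (voiceless postalveolar fricative), which sits after the trigger /ɴ/ (uvular).
The voiceless uvular fricative is [χ], so /ʃ/ → [χ].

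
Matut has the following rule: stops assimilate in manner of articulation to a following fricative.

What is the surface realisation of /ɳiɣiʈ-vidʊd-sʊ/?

[ɳiɣiʂvidʊzsʊ]

/ʈ/ is a voiceless retroflex stop. The following trigger /v/ is a fricative, so /ʈ/ must become a fricative as well.
A voiceless retroflex fricative is [ʂ], so the surface segment is [ʂ].
At the second juncture, /d/ likewise becomes [z] adjacent to /s/.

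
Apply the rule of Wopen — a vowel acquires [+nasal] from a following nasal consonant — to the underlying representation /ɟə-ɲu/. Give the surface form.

/ə/ sits next to the nasal /ɲ/ and is therefore nasalised to [ə̃].

[ɟə̃ɲu]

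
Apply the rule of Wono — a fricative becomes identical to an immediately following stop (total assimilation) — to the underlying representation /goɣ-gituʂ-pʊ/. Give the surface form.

/ɣ/ is the segment targeted by the rule; it sits immediately before /g/, so it assimilates completely and surfaces as [g].
The same rule applies at the second boundary: /ʂ/ → [p] next to /p/.

[goggituppʊ]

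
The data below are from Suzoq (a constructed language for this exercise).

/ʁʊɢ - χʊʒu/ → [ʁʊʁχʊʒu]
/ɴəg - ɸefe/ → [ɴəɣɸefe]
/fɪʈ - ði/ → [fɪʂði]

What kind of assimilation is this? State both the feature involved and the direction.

The segment that alternates is /ɢ/, which surfaces as [ʁ] when adjacent to /χ/.
The change stop → fricative matches the manner of the following /χ/, identifying this as manner assimilation.
Place and voice are unchanged, so the assimilation is partial, not total.
Checking the remaining alternations: /g/ → [ɣ] before /ɸ/ (stop → fricative, matching a fricative); /ʈ/ → [ʂ] before /ð/ (stop → fricative, matching a fricative) — only manner changes, and always toward the following segment.
The trigger is the following segment, so the direction is regressive (anticipatory).

regressive manner assimilation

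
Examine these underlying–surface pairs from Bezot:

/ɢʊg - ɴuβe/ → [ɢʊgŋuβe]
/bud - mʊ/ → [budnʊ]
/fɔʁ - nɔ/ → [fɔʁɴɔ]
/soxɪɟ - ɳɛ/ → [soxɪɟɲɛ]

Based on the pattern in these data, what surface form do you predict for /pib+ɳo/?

[pibmo]

The data show progressive place assimilation: /ɴ/ → [ŋ] after /g/; /m/ → [n] after /d/; /n/ → [ɴ] after /ʁ/; /ɳ/ → [ɲ] after /ɟ/. In each pair only place changes, matching the preceding consonant, while manner and voice stay constant.
The rule targets /ɳ/ (voiced retroflex nasal), which sits after the trigger /b/ (bilabial).
A voiced bilabial nasal is [m], so the surface segment is [m].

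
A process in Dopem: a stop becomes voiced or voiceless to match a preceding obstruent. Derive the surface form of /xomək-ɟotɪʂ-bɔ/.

/ɟ/ is a voiced palatal stop. The preceding trigger /k/ is voiceless, so /ɟ/ must become voiceless as well.
A voiceless palatal stop is [c], so the surface segment is [c].
The same rule applies at the second boundary: /b/ → [p] next to /ʂ/.

[xoməkcotɪʂpɔ]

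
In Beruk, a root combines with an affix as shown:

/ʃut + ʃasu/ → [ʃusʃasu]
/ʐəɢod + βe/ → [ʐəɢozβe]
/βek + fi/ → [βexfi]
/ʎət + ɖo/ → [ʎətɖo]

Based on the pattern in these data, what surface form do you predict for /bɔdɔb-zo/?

[bɔdɔβzo]

The data show regressive manner assimilation: /t/ → [s] before /ʃ/; /d/ → [z] before /β/; /k/ → [x] before /f/. In each pair only manner changes, matching the following consonant, while place and voice stay constant.
Nothing changes in [ʎətɖo]: there the adjacent consonants already agree in manner (/t/ and /ɖ/ are both stops), so this form is consistent with the same rule.
/b/ is a voiced bilabial stop. The following trigger /z/ is a fricative, so /b/ must become a fricative as well.
Changing only its manner to fricative gives [β] — the voiced bilabial fricative.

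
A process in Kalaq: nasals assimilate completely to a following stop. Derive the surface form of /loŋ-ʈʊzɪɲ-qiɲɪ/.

/ŋ/ is the segment targeted by the rule; it sits immediately before /ʈ/, so it assimilates completely and surfaces as [ʈ].
The same rule applies at the second boundary: /ɲ/ → [q] next to /q/.

[loʈʈʊzɪqqiɲɪ]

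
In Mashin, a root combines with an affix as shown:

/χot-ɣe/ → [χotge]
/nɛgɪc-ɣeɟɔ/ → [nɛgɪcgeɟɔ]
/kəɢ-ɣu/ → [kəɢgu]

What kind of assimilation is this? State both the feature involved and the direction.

progressive manner assimilation

Comparing underlying and surface forms, /ɣ/ → [g] is the alternation; the neighbouring /t/ is constant.
/ɣ/ is a fricative while /t/ is a stop; the output [g] is a stop, matching the trigger — so the feature that spreads is manner.
Place and voice are unchanged, so the assimilation is partial, not total.
Checking the remaining alternations: /ɣ/ → [g] after /c/ (fricative → stop, matching a stop); /ɣ/ → [g] after /ɢ/ (fricative → stop, matching a stop) — only manner changes, and always toward the preceding segment.
Since the segment that changes follows the conditioning segment, the assimilation is progressive.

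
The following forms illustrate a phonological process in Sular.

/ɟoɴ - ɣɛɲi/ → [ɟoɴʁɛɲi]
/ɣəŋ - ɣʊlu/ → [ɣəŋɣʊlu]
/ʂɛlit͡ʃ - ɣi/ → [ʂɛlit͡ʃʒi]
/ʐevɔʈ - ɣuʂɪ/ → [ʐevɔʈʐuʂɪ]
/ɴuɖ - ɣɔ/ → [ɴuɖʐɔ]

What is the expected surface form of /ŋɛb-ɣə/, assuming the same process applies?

The data show progressive place assimilation: /ɣ/ → [ʁ] after /ɴ/; /ɣ/ → [ʒ] after /t͡ʃ/; /ɣ/ → [ʐ] after /ʈ/; /ɣ/ → [ʐ] after /ɖ/. In each pair only place changes, matching the preceding consonant, while manner and voice stay constant.
No alternation appears in [ɣəŋɣʊlu]: there the adjacent consonants already agree in place (/ɣ/ and /ŋ/ are both velar), so this form is consistent with the same rule.
The rule targets /ɣ/ (voiced velar fricative), which sits after the trigger /b/ (bilabial).
A voiced bilabial fricative is [β], so the surface segment is [β].

[ŋɛbβə]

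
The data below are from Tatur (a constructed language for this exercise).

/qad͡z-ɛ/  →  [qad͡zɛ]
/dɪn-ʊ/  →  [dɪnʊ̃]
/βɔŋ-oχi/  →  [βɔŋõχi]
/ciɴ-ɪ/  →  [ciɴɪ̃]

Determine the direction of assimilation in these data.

The vowel /ʊ/ surfaces as nasalised [ʊ̃] next to the preceding nasal /n/ — it has acquired the [+nasal] feature of its neighbour.
The other forms show the same pattern: /o/ → [õ] after /ŋ/; /ɪ/ → [ɪ̃] after /ɴ/ — each time a vowel is nasalised next to a preceding nasal.
No change occurs in [qad͡zɛ] because the vowel at the boundary is adjacent to an oral consonant, not a nasal (/ɛ/ next to /d͡z/).
Because the conditioning nasal is to the left of the vowel that changes, the process is progressive (perseverative).

progressive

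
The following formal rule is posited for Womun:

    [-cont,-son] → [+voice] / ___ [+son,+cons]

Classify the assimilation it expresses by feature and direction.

The target ([-cont,-son], stops) acquires [+voice] next to a sonorant consonant ([+son,+cons]) — it takes on the voicing of its neighbour, so the feature that spreads is voicing.
Since the environment is written after the underscore, the trigger follows the target; the direction is regressive.

regressive voicing assimilation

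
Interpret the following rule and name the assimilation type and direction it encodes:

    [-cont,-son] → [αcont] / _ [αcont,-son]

The rule copies [cont] (continuancy) from the environment onto the target stops; since [±cont] encodes the stop/fricative manner contrast, the assimilating dimension is manner.
Since the environment is written after the underscore, the trigger follows the target; the direction is regressive.

regressive manner assimilation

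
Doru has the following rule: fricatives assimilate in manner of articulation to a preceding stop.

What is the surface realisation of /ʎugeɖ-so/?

[ʎugeɖto]

/s/ is a voiceless alveolar fricative. The preceding trigger /ɖ/ is a stop, so /s/ must become a stop as well.
The voiceless alveolar stop is [t], so /s/ → [t].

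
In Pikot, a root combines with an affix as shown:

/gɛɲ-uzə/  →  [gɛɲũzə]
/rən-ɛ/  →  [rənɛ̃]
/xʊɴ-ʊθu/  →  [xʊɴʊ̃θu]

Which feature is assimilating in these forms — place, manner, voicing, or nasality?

nasality

The vowel /u/ surfaces as nasalised [ũ] next to the preceding nasal /ɲ/ — it has acquired the [+nasal] feature of its neighbour.
Likewise in the remaining data: /ɛ/ → [ɛ̃] after /n/; /ʊ/ → [ʊ̃] after /ɴ/ — each time a vowel is nasalised next to a preceding nasal.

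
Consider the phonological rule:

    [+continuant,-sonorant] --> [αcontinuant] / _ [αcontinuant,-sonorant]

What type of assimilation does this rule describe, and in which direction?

The shared variable α links the value of [continuant] on the target to that of the neighbouring obstruent. [continuant] distinguishes stops from fricatives — a manner-of-articulation feature — so this is manner assimilation.
Since the environment is written after the underscore, the trigger follows the target; the direction is regressive.

regressive manner assimilation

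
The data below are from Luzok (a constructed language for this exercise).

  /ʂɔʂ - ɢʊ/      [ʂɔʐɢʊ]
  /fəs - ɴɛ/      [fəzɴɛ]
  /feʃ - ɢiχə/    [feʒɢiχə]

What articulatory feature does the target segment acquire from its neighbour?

Comparing underlying and surface forms, /ʂ/ → [ʐ] is the alternation; the neighbouring /ɢ/ is constant.
The change voiceless → voiced matches the voicing of the following /ɢ/, identifying this as voicing assimilation.
Checking the remaining alternations: /s/ → [z] before /ɴ/ (voiceless → voiced, matching voiced); /ʃ/ → [ʒ] before /ɢ/ (voiceless → voiced, matching voiced) — only voicing changes, and always toward the following segment.

voicing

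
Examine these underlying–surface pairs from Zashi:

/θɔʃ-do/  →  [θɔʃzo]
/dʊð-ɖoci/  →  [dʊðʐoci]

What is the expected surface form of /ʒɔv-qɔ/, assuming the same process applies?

[ʒɔvχɔ]

The data show progressive manner assimilation: /d/ → [z] after /ʃ/; /ɖ/ → [ʐ] after /ð/. In each pair only manner changes, matching the preceding consonant, while place and voice stay constant.
The rule targets /q/ (voiceless uvular stop), which sits after the trigger /v/ (fricative).
A voiceless uvular fricative is [χ], so the surface segment is [χ].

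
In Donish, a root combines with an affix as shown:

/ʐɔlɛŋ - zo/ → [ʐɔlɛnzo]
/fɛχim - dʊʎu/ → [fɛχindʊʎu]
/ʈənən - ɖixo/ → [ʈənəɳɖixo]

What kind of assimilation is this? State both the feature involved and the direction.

The segment that alternates is /ŋ/, which surfaces as [n] when adjacent to /z/.
/ŋ/ is velar while /z/ is alveolar; the output [n] is alveolar, matching the trigger — so the feature that spreads is place.
Manner and voice are unchanged, so the assimilation is partial, not total.
The same holds elsewhere in the data: /m/ → [n] before /d/ (bilabial → alveolar, matching alveolar); /n/ → [ɳ] before /ɖ/ (alveolar → retroflex, matching retroflex) — only place changes, and always toward the following segment.
The trigger is the following segment, so the direction is regressive (anticipatory).

regressive place assimilation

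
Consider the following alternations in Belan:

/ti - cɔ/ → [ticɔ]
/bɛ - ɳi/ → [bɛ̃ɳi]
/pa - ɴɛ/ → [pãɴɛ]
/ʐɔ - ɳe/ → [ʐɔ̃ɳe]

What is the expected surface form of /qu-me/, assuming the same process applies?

The data show regressive nasality assimilation (vowel nasalisation): /ɛ/ → [ɛ̃] before /ɳ/; /a/ → [ã] before /ɴ/; /ɔ/ → [ɔ̃] before /ɳ/ — a vowel is nasalised by an immediately following nasal consonant.
No change occurs in [ticɔ] because the vowel at the boundary is adjacent to an oral consonant, not a nasal (/i/ next to /c/).
/u/ sits next to the nasal /m/ and is therefore nasalised to [ũ].

[qũme]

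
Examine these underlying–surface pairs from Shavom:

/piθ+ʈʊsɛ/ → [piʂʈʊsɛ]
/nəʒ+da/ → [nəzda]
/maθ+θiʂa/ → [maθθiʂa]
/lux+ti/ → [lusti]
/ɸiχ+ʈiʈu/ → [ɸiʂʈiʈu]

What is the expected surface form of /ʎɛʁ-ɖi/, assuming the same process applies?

[ʎɛʐɖi]

The data show regressive place assimilation: /θ/ → [ʂ] before /ʈ/; /ʒ/ → [z] before /d/; /x/ → [s] before /t/; /χ/ → [ʂ] before /ʈ/. In each pair only place changes, matching the following consonant, while manner and voice stay constant.
Nothing changes in [maθθiʂa]: there the adjacent consonants already agree in place (/θ/ and /θ/ are both dental), so this form is consistent with the same rule.
The rule targets /ʁ/ (voiced uvular fricative), which sits before the trigger /ɖ/ (retroflex).
A voiced retroflex fricative is [ʐ], so the surface segment is [ʐ].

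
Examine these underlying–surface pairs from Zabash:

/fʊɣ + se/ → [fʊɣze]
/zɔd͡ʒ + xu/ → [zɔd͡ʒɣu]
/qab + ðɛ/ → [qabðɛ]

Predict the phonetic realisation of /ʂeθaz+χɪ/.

The data show progressive voicing assimilation: /s/ → [z] after /ɣ/; /x/ → [ɣ] after /d͡ʒ/. In each pair only voicing changes, matching the preceding consonant, while place and manner stay constant.
No alternation appears in [qabðɛ]: there the adjacent consonants already agree in voicing (/ð/ and /b/ are both voiced), so this form is consistent with the same rule.
The rule targets /χ/ (voiceless uvular fricative), which sits after the trigger /z/ (voiced).
The voiced uvular fricative is [ʁ], so /χ/ → [ʁ].

[ʂeθazʁɪ]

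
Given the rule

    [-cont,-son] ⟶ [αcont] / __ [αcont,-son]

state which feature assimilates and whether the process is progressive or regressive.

The shared variable α links the value of [cont] on the target to that of the neighbouring obstruent. [cont] distinguishes stops from fricatives — a manner-of-articulation feature — so this is manner assimilation.
The conditioning segment sits to the right of the focus bar, meaning the trigger follows the segment that changes — regressive assimilation.

regressive manner assimilation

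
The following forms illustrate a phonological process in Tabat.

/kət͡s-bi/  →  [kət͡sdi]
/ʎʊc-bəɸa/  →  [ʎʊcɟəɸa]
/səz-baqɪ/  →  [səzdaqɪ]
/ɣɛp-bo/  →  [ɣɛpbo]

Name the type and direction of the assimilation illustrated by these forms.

progressive place assimilation

Comparing underlying and surface forms, /b/ → [d] is the alternation; the neighbouring /t͡s/ is constant.
The change bilabial → alveolar matches the place of the preceding /t͡s/, identifying this as place assimilation.
Manner and voice are unchanged, so the assimilation is partial, not total.
Checking the remaining alternations: /b/ → [ɟ] after /c/ (bilabial → palatal, matching palatal); /b/ → [d] after /z/ (bilabial → alveolar, matching alveolar) — only place changes, and always toward the preceding segment.
Nothing changes in [ɣɛpbo]: there the adjacent consonants already agree in place (/b/ and /p/ are both bilabial), so this form is consistent with the same rule.
Since the segment that changes follows the conditioning segment, the assimilation is progressive.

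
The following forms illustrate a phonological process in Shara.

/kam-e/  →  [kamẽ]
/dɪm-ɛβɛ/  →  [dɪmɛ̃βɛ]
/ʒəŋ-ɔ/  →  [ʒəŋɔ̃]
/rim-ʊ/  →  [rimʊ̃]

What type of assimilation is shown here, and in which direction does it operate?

progressive nasality assimilation (vowel nasalisation)

The vowel /e/ surfaces as nasalised [ẽ] next to the preceding nasal /m/ — it has acquired the [+nasal] feature of its neighbour.
Likewise in the remaining data: /ɛ/ → [ɛ̃] after /m/; /ɔ/ → [ɔ̃] after /ŋ/; /ʊ/ → [ʊ̃] after /m/ — each time a vowel is nasalised next to a preceding nasal.
Because the conditioning nasal is to the left of the vowel that changes, the process is progressive (perseverative).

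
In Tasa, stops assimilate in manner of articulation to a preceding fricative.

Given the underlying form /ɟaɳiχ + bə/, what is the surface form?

[ɟaɳiχβə]

The rule targets /b/ (voiced bilabial stop), which sits after the trigger /χ/ (fricative).
The voiced bilabial fricative is [β], so /b/ → [β].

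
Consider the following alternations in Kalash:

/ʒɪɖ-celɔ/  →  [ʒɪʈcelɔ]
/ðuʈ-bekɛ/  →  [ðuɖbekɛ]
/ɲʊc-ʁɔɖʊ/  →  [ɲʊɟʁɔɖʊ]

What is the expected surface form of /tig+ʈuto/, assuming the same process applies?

[tikʈuto]

The data show regressive voicing assimilation: /ɖ/ → [ʈ] before /c/; /ʈ/ → [ɖ] before /b/; /c/ → [ɟ] before /ʁ/. In each pair only voicing changes, matching the following consonant, while place and manner stay constant.
The rule targets /g/ (voiced velar stop), which sits before the trigger /ʈ/ (voiceless).
The voiceless velar stop is [k], so /g/ → [k].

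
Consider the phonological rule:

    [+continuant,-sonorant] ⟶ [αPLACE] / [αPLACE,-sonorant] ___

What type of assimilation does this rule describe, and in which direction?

The rule copies the place features (abbreviated [PLACE]) from the environment onto the target, so the assimilating feature is place.
The conditioning segment sits to the left of the focus bar, meaning the trigger precedes the segment that changes — progressive assimilation.

progressive place assimilation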